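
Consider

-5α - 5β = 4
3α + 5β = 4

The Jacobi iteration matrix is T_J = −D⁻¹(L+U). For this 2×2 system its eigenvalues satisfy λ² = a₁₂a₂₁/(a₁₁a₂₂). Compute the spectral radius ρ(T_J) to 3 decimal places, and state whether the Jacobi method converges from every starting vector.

0.775

a₁₂a₂₁/(a₁₁a₂₂) = (-5)·(3) / ((-5)·(5)) = 0.600000
ρ = √|0.600000| = √0.600000 = 0.775
ρ < 1, so Jacobi converges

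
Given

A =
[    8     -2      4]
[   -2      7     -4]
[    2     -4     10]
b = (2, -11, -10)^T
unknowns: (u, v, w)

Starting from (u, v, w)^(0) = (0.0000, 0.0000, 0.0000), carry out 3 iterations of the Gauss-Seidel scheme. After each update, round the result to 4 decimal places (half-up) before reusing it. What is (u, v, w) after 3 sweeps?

Iteration 1:
  u = (2 - (-2)·0.0000 - (4)·0.0000) / (8) = 0.2500
  v = (-11 - (-2)·0.2500 - (-4)·0.0000) / (7) = -1.5000
  w = (-10 - (2)·0.2500 - (-4)·-1.5000) / (10) = -1.6500
Iteration 2:
  u = (2 - (-2)·-1.5000 - (4)·-1.6500) / (8) = 0.7000
  v = (-11 - (-2)·0.7000 - (-4)·-1.6500) / (7) = -2.3143
  w = (-10 - (2)·0.7000 - (-4)·-2.3143) / (10) = -2.0657
Iteration 3:
  u = (2 - (-2)·-2.3143 - (4)·-2.0657) / (8) = 0.7043
  v = (-11 - (-2)·0.7043 - (-4)·-2.0657) / (7) = -2.5506
  w = (-10 - (2)·0.7043 - (-4)·-2.5506) / (10) = -2.1611

(0.7043, -2.5506, -2.1611)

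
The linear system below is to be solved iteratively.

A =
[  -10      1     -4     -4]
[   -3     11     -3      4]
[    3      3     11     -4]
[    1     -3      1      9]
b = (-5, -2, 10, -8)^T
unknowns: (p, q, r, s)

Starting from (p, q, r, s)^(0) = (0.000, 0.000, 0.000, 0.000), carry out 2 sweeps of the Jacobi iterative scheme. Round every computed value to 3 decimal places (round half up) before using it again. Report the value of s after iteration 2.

-1.106

Iteration 1:
  p = (-5 - (1)·0.000 - (-4)·0.000 - (-4)·0.000) / (-10) = 0.500
  q = (-2 - (-3)·0.000 - (-3)·0.000 - (4)·0.000) / (11) = -0.182
  r = (10 - (3)·0.000 - (3)·0.000 - (-4)·0.000) / (11) = 0.909
  s = (-8 - (1)·0.000 - (-3)·0.000 - (1)·0.000) / (9) = -0.889
Iteration 2:
  p = (-5 - (1)·-0.182 - (-4)·0.909 - (-4)·-0.889) / (-10) = 0.474
  q = (-2 - (-3)·0.500 - (-3)·0.909 - (4)·-0.889) / (11) = 0.526
  r = (10 - (3)·0.500 - (3)·-0.182 - (-4)·-0.889) / (11) = 0.499
  s = (-8 - (1)·0.500 - (-3)·-0.182 - (1)·0.909) / (9) = -1.106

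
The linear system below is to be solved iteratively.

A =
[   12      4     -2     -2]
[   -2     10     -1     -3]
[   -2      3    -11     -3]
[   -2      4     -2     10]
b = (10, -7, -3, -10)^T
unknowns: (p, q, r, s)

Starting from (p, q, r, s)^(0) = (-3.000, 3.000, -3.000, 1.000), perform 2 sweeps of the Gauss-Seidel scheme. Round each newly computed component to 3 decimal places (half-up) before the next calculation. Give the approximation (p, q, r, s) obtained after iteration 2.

(0.945, -0.765, 0.112, -0.483)

Iteration 1:
  p = (10 - (4)·3.000 - (-2)·-3.000 - (-2)·1.000) / (12) = -0.500
  q = (-7 - (-2)·-0.500 - (-1)·-3.000 - (-3)·1.000) / (10) = -0.800
  r = (-3 - (-2)·-0.500 - (3)·-0.800 - (-3)·1.000) / (-11) = -0.127
  s = (-10 - (-2)·-0.500 - (4)·-0.800 - (-2)·-0.127) / (10) = -0.805
Iteration 2:
  p = (10 - (4)·-0.800 - (-2)·-0.127 - (-2)·-0.805) / (12) = 0.945
  q = (-7 - (-2)·0.945 - (-1)·-0.127 - (-3)·-0.805) / (10) = -0.765
  r = (-3 - (-2)·0.945 - (3)·-0.765 - (-3)·-0.805) / (-11) = 0.112
  s = (-10 - (-2)·0.945 - (4)·-0.765 - (-2)·0.112) / (10) = -0.483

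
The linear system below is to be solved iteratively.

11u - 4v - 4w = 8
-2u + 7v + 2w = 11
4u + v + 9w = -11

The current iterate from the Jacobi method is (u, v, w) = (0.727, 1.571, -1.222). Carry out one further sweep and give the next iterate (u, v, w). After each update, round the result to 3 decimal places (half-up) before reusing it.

(0.854, 2.128, -1.720)

One sweep:
  u = (8 - (-4)·1.571 - (-4)·-1.222) / (11) = 0.854
  v = (11 - (-2)·0.727 - (2)·-1.222) / (7) = 2.128
  w = (-11 - (4)·0.727 - (1)·1.571) / (9) = -1.720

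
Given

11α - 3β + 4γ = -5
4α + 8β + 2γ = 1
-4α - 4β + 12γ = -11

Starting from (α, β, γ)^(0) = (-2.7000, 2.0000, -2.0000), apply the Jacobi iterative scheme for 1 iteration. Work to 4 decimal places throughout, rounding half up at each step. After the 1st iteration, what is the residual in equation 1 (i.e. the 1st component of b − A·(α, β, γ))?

-3.4752

Iteration 1:
  α = (-5 - (-3)·2.0000 - (4)·-2.0000) / (11) = 0.8182
  β = (1 - (4)·-2.7000 - (2)·-2.0000) / (8) = 1.9750
  γ = (-11 - (-4)·-2.7000 - (-4)·2.0000) / (12) = -1.1500
Residual b − A·x = (-3.4752, -15.7728, 13.9728)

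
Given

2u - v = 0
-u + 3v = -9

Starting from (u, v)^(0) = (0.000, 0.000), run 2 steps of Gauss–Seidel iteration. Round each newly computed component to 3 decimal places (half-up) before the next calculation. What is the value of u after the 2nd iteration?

-1.500

Iteration 1:
  u = (0 - (-1)·0.000) / (2) = 0.000
  v = (-9 - (-1)·0.000) / (3) = -3.000
Iteration 2:
  u = (0 - (-1)·-3.000) / (2) = -1.500
  v = (-9 - (-1)·-1.500) / (3) = -3.500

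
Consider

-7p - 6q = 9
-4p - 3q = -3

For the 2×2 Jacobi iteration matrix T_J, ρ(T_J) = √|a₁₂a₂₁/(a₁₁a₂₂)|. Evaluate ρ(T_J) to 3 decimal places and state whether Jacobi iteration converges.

1.069

a₁₂a₂₁/(a₁₁a₂₂) = (-6)·(-4) / ((-7)·(-3)) = 1.142857
ρ = √|1.142857| = √1.142857 = 1.069
ρ > 1, so Jacobi diverges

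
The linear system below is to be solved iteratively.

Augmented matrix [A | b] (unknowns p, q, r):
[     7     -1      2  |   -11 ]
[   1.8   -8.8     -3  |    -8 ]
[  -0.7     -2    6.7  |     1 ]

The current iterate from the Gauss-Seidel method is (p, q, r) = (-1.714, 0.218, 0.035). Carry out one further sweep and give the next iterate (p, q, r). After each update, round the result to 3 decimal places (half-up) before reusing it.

One sweep:
  p = (-11 - (-1)·0.218 - (2)·0.035) / (7) = -1.550
  q = (-8 - (1.8)·-1.550 - (-3)·0.035) / (-8.8) = 0.580
  r = (1 - (-0.7)·-1.550 - (-2)·0.580) / (6.7) = 0.160

(-1.550, 0.580, 0.160)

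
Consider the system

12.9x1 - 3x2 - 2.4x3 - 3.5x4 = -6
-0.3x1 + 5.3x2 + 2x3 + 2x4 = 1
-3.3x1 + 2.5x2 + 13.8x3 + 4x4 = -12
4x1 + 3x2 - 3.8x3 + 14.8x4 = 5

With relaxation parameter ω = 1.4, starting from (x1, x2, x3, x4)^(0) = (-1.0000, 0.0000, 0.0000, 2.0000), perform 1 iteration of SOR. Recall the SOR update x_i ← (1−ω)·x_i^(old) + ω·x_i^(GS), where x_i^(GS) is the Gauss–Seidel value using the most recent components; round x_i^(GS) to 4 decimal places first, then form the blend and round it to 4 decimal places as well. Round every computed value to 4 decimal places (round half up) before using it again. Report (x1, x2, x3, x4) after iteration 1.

(0.5085, -0.7522, -1.6680, -0.9056)

Iteration 1:
  x1: GS value = (-6 - (-3)·0.0000 - (-2.4)·0.0000 - (-3.5)·2.0000) / (12.9) = 0.0775;  x1 ← (1−ω)·-1.0000 + ω·0.0775 = 0.5085
  x2: GS value = (1 - (-0.3)·0.5085 - (2)·0.0000 - (2)·2.0000) / (5.3) = -0.5373;  x2 ← (1−ω)·0.0000 + ω·-0.5373 = -0.7522
  x3: GS value = (-12 - (-3.3)·0.5085 - (2.5)·-0.7522 - (4)·2.0000) / (13.8) = -1.1914;  x3 ← (1−ω)·0.0000 + ω·-1.1914 = -1.6680
  x4: GS value = (5 - (4)·0.5085 - (3)·-0.7522 - (-3.8)·-1.6680) / (14.8) = -0.0754;  x4 ← (1−ω)·2.0000 + ω·-0.0754 = -0.9056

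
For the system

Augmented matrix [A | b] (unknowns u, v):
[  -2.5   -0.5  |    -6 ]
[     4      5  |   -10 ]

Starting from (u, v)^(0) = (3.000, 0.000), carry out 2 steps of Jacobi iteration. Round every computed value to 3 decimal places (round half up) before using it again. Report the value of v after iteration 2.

Iteration 1:
  u = (-6 - (-0.5)·0.000) / (-2.5) = 2.400
  v = (-10 - (4)·3.000) / (5) = -4.400
Iteration 2:
  u = (-6 - (-0.5)·-4.400) / (-2.5) = 3.280
  v = (-10 - (4)·2.400) / (5) = -3.920

-3.920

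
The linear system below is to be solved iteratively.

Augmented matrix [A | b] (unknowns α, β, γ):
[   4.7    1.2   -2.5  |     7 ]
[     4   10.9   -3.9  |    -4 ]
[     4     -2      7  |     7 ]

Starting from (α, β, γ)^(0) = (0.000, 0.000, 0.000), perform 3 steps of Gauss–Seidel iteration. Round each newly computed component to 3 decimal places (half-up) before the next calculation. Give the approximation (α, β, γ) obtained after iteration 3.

Iteration 1:
  α = (7 - (1.2)·0.000 - (-2.5)·0.000) / (4.7) = 1.489
  β = (-4 - (4)·1.489 - (-3.9)·0.000) / (10.9) = -0.913
  γ = (7 - (4)·1.489 - (-2)·-0.913) / (7) = -0.112
Iteration 2:
  α = (7 - (1.2)·-0.913 - (-2.5)·-0.112) / (4.7) = 1.663
  β = (-4 - (4)·1.663 - (-3.9)·-0.112) / (10.9) = -1.017
  γ = (7 - (4)·1.663 - (-2)·-1.017) / (7) = -0.241
Iteration 3:
  α = (7 - (1.2)·-1.017 - (-2.5)·-0.241) / (4.7) = 1.621
  β = (-4 - (4)·1.621 - (-3.9)·-0.241) / (10.9) = -1.048
  γ = (7 - (4)·1.621 - (-2)·-1.048) / (7) = -0.226

(1.621, -1.048, -0.226)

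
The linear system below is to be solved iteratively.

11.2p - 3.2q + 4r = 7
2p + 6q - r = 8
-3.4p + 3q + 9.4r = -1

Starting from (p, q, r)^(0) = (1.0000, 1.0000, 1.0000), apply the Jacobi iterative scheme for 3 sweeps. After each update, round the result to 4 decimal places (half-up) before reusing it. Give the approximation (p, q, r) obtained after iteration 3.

(1.0497, 0.9599, -0.1148)

Iteration 1:
  p = (7 - (-3.2)·1.0000 - (4)·1.0000) / (11.2) = 0.5536
  q = (8 - (2)·1.0000 - (-1)·1.0000) / (6) = 1.1667
  r = (-1 - (-3.4)·1.0000 - (3)·1.0000) / (9.4) = -0.0638
Iteration 2:
  p = (7 - (-3.2)·1.1667 - (4)·-0.0638) / (11.2) = 0.9811
  q = (8 - (2)·0.5536 - (-1)·-0.0638) / (6) = 1.1382
  r = (-1 - (-3.4)·0.5536 - (3)·1.1667) / (9.4) = -0.2785
Iteration 3:
  p = (7 - (-3.2)·1.1382 - (4)·-0.2785) / (11.2) = 1.0497
  q = (8 - (2)·0.9811 - (-1)·-0.2785) / (6) = 0.9599
  r = (-1 - (-3.4)·0.9811 - (3)·1.1382) / (9.4) = -0.1148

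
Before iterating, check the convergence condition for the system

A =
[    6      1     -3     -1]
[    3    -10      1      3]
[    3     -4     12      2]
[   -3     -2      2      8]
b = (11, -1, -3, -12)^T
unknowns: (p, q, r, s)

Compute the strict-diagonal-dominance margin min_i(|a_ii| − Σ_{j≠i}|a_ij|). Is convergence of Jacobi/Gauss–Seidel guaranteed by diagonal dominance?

1

row 1: |6| − (1+3+1) = 1
row 2: |-10| − (3+1+3) = 3
row 3: |12| − (3+4+2) = 3
row 4: |8| − (3+2+2) = 1
minimum over rows = 1 → strictly diagonally dominant (convergence guaranteed)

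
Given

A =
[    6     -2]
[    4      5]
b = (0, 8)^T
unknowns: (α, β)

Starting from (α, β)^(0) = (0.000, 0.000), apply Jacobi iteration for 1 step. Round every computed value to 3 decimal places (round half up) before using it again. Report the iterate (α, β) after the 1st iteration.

(0.000, 1.600)

Iteration 1:
  α = (0 - (-2)·0.000) / (6) = 0.000
  β = (8 - (4)·0.000) / (5) = 1.600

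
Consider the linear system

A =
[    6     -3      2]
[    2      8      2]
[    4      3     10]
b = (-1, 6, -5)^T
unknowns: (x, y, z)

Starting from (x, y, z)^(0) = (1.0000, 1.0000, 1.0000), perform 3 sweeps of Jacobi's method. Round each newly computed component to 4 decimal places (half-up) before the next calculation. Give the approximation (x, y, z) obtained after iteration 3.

(0.5500, 0.8042, -0.9583)

Iteration 1:
  x = (-1 - (-3)·1.0000 - (2)·1.0000) / (6) = 0.0000
  y = (6 - (2)·1.0000 - (2)·1.0000) / (8) = 0.2500
  z = (-5 - (4)·1.0000 - (3)·1.0000) / (10) = -1.2000
Iteration 2:
  x = (-1 - (-3)·0.2500 - (2)·-1.2000) / (6) = 0.3583
  y = (6 - (2)·0.0000 - (2)·-1.2000) / (8) = 1.0500
  z = (-5 - (4)·0.0000 - (3)·0.2500) / (10) = -0.5750
Iteration 3:
  x = (-1 - (-3)·1.0500 - (2)·-0.5750) / (6) = 0.5500
  y = (6 - (2)·0.3583 - (2)·-0.5750) / (8) = 0.8042
  z = (-5 - (4)·0.3583 - (3)·1.0500) / (10) = -0.9583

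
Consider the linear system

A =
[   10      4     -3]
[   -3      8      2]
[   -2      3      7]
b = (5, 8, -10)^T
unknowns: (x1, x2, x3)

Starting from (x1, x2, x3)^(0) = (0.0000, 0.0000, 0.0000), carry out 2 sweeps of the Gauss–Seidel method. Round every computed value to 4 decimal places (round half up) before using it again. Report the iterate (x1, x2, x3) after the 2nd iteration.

(-0.5134, 1.2561, -2.1136)

Iteration 1:
  x1 = (5 - (4)·0.0000 - (-3)·0.0000) / (10) = 0.5000
  x2 = (8 - (-3)·0.5000 - (2)·0.0000) / (8) = 1.1875
  x3 = (-10 - (-2)·0.5000 - (3)·1.1875) / (7) = -1.7946
Iteration 2:
  x1 = (5 - (4)·1.1875 - (-3)·-1.7946) / (10) = -0.5134
  x2 = (8 - (-3)·-0.5134 - (2)·-1.7946) / (8) = 1.2561
  x3 = (-10 - (-2)·-0.5134 - (3)·1.2561) / (7) = -2.1136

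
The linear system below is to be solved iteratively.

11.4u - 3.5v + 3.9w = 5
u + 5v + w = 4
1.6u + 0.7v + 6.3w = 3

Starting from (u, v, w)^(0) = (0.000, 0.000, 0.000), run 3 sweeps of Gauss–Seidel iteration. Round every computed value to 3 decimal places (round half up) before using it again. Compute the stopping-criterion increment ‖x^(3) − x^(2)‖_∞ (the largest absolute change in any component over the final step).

Iteration 1:
  u = (5 - (-3.5)·0.000 - (3.9)·0.000) / (11.4) = 0.439
  v = (4 - (1)·0.439 - (1)·0.000) / (5) = 0.712
  w = (3 - (1.6)·0.439 - (0.7)·0.712) / (6.3) = 0.286
Iteration 2:
  u = (5 - (-3.5)·0.712 - (3.9)·0.286) / (11.4) = 0.559
  v = (4 - (1)·0.559 - (1)·0.286) / (5) = 0.631
  w = (3 - (1.6)·0.559 - (0.7)·0.631) / (6.3) = 0.264
Iteration 3:
  u = (5 - (-3.5)·0.631 - (3.9)·0.264) / (11.4) = 0.542
  v = (4 - (1)·0.542 - (1)·0.264) / (5) = 0.639
  w = (3 - (1.6)·0.542 - (0.7)·0.639) / (6.3) = 0.268
Change: (-0.017, 0.008, 0.004) → max |·| = 0.017

0.017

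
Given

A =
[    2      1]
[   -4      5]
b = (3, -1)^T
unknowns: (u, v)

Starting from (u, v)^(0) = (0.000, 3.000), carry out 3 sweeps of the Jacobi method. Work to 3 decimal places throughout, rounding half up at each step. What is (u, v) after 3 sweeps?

Iteration 1:
  u = (3 - (1)·3.000) / (2) = 0.000
  v = (-1 - (-4)·0.000) / (5) = -0.200
Iteration 2:
  u = (3 - (1)·-0.200) / (2) = 1.600
  v = (-1 - (-4)·0.000) / (5) = -0.200
Iteration 3:
  u = (3 - (1)·-0.200) / (2) = 1.600
  v = (-1 - (-4)·1.600) / (5) = 1.080

(1.600, 1.080)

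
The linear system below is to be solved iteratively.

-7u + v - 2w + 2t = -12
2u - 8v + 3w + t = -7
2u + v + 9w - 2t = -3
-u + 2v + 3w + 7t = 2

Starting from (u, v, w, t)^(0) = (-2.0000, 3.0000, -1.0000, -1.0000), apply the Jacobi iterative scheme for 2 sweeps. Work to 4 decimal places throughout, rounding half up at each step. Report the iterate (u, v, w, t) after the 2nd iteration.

(1.7009, 1.1905, -0.8909, 0.8180)

Iteration 1:
  u = (-12 - (1)·3.0000 - (-2)·-1.0000 - (2)·-1.0000) / (-7) = 2.1429
  v = (-7 - (2)·-2.0000 - (3)·-1.0000 - (1)·-1.0000) / (-8) = -0.1250
  w = (-3 - (2)·-2.0000 - (1)·3.0000 - (-2)·-1.0000) / (9) = -0.4444
  t = (2 - (-1)·-2.0000 - (2)·3.0000 - (3)·-1.0000) / (7) = -0.4286
Iteration 2:
  u = (-12 - (1)·-0.1250 - (-2)·-0.4444 - (2)·-0.4286) / (-7) = 1.7009
  v = (-7 - (2)·2.1429 - (3)·-0.4444 - (1)·-0.4286) / (-8) = 1.1905
  w = (-3 - (2)·2.1429 - (1)·-0.1250 - (-2)·-0.4286) / (9) = -0.8909
  t = (2 - (-1)·2.1429 - (2)·-0.1250 - (3)·-0.4444) / (7) = 0.8180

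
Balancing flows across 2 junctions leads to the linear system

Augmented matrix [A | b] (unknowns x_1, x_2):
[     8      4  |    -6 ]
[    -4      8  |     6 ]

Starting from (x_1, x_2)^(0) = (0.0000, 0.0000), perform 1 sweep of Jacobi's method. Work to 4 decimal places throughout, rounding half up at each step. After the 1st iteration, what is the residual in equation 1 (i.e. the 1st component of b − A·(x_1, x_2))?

-3.0000

Iteration 1:
  x_1 = (-6 - (4)·0.0000) / (8) = -0.7500
  x_2 = (6 - (-4)·0.0000) / (8) = 0.7500
Residual b − A·x = (-3.0000, -3.0000)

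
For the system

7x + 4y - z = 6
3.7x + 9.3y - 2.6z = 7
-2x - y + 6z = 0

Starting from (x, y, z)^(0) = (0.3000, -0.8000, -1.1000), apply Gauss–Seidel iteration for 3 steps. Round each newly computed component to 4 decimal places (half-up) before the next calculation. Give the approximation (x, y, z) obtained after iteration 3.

Iteration 1:
  x = (6 - (4)·-0.8000 - (-1)·-1.1000) / (7) = 1.1571
  y = (7 - (3.7)·1.1571 - (-2.6)·-1.1000) / (9.3) = -0.0152
  z = (0 - (-2)·1.1571 - (-1)·-0.0152) / (6) = 0.3832
Iteration 2:
  x = (6 - (4)·-0.0152 - (-1)·0.3832) / (7) = 0.9206
  y = (7 - (3.7)·0.9206 - (-2.6)·0.3832) / (9.3) = 0.4936
  z = (0 - (-2)·0.9206 - (-1)·0.4936) / (6) = 0.3891
Iteration 3:
  x = (6 - (4)·0.4936 - (-1)·0.3891) / (7) = 0.6307
  y = (7 - (3.7)·0.6307 - (-2.6)·0.3891) / (9.3) = 0.6105
  z = (0 - (-2)·0.6307 - (-1)·0.6105) / (6) = 0.3120

(0.6307, 0.6105, 0.3120)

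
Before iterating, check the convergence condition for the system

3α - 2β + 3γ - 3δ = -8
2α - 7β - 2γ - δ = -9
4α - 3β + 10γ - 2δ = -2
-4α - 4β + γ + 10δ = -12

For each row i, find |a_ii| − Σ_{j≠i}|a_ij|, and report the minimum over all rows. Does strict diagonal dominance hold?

-5

row 1: |3| − (2+3+3) = -5
row 2: |-7| − (2+2+1) = 2
row 3: |10| − (4+3+2) = 1
row 4: |10| − (4+4+1) = 1
minimum over rows = -5 → not strictly diagonally dominant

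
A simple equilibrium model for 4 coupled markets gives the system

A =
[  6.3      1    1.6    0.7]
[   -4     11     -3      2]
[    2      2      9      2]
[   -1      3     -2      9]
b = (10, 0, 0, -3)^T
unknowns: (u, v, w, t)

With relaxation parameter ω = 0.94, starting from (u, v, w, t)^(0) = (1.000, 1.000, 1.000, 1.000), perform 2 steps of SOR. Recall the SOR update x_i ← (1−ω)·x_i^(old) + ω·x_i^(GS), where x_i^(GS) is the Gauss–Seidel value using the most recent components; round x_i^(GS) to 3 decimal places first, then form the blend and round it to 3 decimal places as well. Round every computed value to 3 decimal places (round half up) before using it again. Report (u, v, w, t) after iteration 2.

Iteration 1:
  u: GS value = (10 - (1)·1.000 - (1.6)·1.000 - (0.7)·1.000) / (6.3) = 1.063;  u ← (1−ω)·1.000 + ω·1.063 = 1.059
  v: GS value = (0 - (-4)·1.059 - (-3)·1.000 - (2)·1.000) / (11) = 0.476;  v ← (1−ω)·1.000 + ω·0.476 = 0.507
  w: GS value = (0 - (2)·1.059 - (2)·0.507 - (2)·1.000) / (9) = -0.570;  w ← (1−ω)·1.000 + ω·-0.570 = -0.476
  t: GS value = (-3 - (-1)·1.059 - (3)·0.507 - (-2)·-0.476) / (9) = -0.490;  t ← (1−ω)·1.000 + ω·-0.490 = -0.401
Iteration 2:
  u: GS value = (10 - (1)·0.507 - (1.6)·-0.476 - (0.7)·-0.401) / (6.3) = 1.672;  u ← (1−ω)·1.059 + ω·1.672 = 1.635
  v: GS value = (0 - (-4)·1.635 - (-3)·-0.476 - (2)·-0.401) / (11) = 0.538;  v ← (1−ω)·0.507 + ω·0.538 = 0.536
  w: GS value = (0 - (2)·1.635 - (2)·0.536 - (2)·-0.401) / (9) = -0.393;  w ← (1−ω)·-0.476 + ω·-0.393 = -0.398
  t: GS value = (-3 - (-1)·1.635 - (3)·0.536 - (-2)·-0.398) / (9) = -0.419;  t ← (1−ω)·-0.401 + ω·-0.419 = -0.418

(1.635, 0.536, -0.398, -0.418)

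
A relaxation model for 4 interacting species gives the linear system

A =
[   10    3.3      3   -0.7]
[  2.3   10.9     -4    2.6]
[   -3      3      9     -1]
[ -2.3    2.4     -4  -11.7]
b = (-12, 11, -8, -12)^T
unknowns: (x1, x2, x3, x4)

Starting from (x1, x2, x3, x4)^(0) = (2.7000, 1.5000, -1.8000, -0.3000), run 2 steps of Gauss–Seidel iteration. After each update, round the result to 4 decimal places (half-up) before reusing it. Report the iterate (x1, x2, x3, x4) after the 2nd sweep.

Iteration 1:
  x1 = (-12 - (3.3)·1.5000 - (3)·-1.8000 - (-0.7)·-0.3000) / (10) = -1.1760
  x2 = (11 - (2.3)·-1.1760 - (-4)·-1.8000 - (2.6)·-0.3000) / (10.9) = 0.6683
  x3 = (-8 - (-3)·-1.1760 - (3)·0.6683 - (-1)·-0.3000) / (9) = -1.5370
  x4 = (-12 - (-2.3)·-1.1760 - (2.4)·0.6683 - (-4)·-1.5370) / (-11.7) = 1.9194
Iteration 2:
  x1 = (-12 - (3.3)·0.6683 - (3)·-1.5370 - (-0.7)·1.9194) / (10) = -0.8251
  x2 = (11 - (2.3)·-0.8251 - (-4)·-1.5370 - (2.6)·1.9194) / (10.9) = 0.1614
  x3 = (-8 - (-3)·-0.8251 - (3)·0.1614 - (-1)·1.9194) / (9) = -1.0045
  x4 = (-12 - (-2.3)·-0.8251 - (2.4)·0.1614 - (-4)·-1.0045) / (-11.7) = 1.5644

(-0.8251, 0.1614, -1.0045, 1.5644)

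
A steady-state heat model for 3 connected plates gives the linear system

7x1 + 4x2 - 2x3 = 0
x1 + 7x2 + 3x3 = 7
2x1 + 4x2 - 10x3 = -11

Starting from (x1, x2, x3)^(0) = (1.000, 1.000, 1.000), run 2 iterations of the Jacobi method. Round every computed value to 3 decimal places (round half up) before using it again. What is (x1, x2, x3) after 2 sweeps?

Iteration 1:
  x1 = (0 - (4)·1.000 - (-2)·1.000) / (7) = -0.286
  x2 = (7 - (1)·1.000 - (3)·1.000) / (7) = 0.429
  x3 = (-11 - (2)·1.000 - (4)·1.000) / (-10) = 1.700
Iteration 2:
  x1 = (0 - (4)·0.429 - (-2)·1.700) / (7) = 0.241
  x2 = (7 - (1)·-0.286 - (3)·1.700) / (7) = 0.312
  x3 = (-11 - (2)·-0.286 - (4)·0.429) / (-10) = 1.214

(0.241, 0.312, 1.214)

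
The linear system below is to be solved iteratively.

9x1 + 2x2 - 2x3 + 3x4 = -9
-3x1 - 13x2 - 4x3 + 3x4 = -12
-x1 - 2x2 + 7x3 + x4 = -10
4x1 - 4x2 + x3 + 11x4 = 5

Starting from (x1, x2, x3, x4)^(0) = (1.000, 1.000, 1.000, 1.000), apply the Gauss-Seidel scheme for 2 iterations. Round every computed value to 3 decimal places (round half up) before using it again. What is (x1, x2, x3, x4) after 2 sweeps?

Iteration 1:
  x1 = (-9 - (2)·1.000 - (-2)·1.000 - (3)·1.000) / (9) = -1.333
  x2 = (-12 - (-3)·-1.333 - (-4)·1.000 - (3)·1.000) / (-13) = 1.154
  x3 = (-10 - (-1)·-1.333 - (-2)·1.154 - (1)·1.000) / (7) = -1.432
  x4 = (5 - (4)·-1.333 - (-4)·1.154 - (1)·-1.432) / (11) = 1.489
Iteration 2:
  x1 = (-9 - (2)·1.154 - (-2)·-1.432 - (3)·1.489) / (9) = -2.071
  x2 = (-12 - (-3)·-2.071 - (-4)·-1.432 - (3)·1.489) / (-13) = 2.185
  x3 = (-10 - (-1)·-2.071 - (-2)·2.185 - (1)·1.489) / (7) = -1.313
  x4 = (5 - (4)·-2.071 - (-4)·2.185 - (1)·-1.313) / (11) = 2.122

(-2.071, 2.185, -1.313, 2.122)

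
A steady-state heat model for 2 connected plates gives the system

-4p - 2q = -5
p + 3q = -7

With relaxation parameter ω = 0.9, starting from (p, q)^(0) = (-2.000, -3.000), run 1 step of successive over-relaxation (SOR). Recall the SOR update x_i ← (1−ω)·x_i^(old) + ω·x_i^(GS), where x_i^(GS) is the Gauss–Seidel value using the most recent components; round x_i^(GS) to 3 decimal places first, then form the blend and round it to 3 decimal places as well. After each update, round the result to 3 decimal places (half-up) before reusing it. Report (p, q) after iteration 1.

(2.275, -3.083)

Iteration 1:
  p: GS value = (-5 - (-2)·-3.000) / (-4) = 2.750;  p ← (1−ω)·-2.000 + ω·2.750 = 2.275
  q: GS value = (-7 - (1)·2.275) / (3) = -3.092;  q ← (1−ω)·-3.000 + ω·-3.092 = -3.083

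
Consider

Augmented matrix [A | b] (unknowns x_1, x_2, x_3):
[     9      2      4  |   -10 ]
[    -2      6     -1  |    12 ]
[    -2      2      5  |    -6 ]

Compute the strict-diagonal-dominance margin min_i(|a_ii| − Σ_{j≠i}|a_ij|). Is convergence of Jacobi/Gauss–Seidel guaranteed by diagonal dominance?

1

row 1: |9| − (2+4) = 3
row 2: |6| − (2+1) = 3
row 3: |5| − (2+2) = 1
minimum over rows = 1 → strictly diagonally dominant (convergence guaranteed)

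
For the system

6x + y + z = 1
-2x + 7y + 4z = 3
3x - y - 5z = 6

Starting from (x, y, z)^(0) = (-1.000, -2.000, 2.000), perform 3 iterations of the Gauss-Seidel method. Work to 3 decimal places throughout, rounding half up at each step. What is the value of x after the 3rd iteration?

Iteration 1:
  x = (1 - (1)·-2.000 - (1)·2.000) / (6) = 0.167
  y = (3 - (-2)·0.167 - (4)·2.000) / (7) = -0.667
  z = (6 - (3)·0.167 - (-1)·-0.667) / (-5) = -0.966
Iteration 2:
  x = (1 - (1)·-0.667 - (1)·-0.966) / (6) = 0.439
  y = (3 - (-2)·0.439 - (4)·-0.966) / (7) = 1.106
  z = (6 - (3)·0.439 - (-1)·1.106) / (-5) = -1.158
Iteration 3:
  x = (1 - (1)·1.106 - (1)·-1.158) / (6) = 0.175
  y = (3 - (-2)·0.175 - (4)·-1.158) / (7) = 1.140
  z = (6 - (3)·0.175 - (-1)·1.140) / (-5) = -1.323

0.175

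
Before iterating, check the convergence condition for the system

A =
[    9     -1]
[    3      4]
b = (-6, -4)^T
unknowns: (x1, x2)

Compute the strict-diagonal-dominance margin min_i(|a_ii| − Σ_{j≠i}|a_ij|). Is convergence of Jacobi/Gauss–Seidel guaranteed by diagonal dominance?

row 1: |9| − (1) = 8
row 2: |4| − (3) = 1
minimum over rows = 1 → strictly diagonally dominant (convergence guaranteed)

1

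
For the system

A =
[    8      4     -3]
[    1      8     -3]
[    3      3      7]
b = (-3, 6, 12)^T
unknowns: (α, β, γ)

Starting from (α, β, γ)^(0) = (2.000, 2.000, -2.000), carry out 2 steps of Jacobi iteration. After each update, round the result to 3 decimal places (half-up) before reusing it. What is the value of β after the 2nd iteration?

1.016

Iteration 1:
  α = (-3 - (4)·2.000 - (-3)·-2.000) / (8) = -2.125
  β = (6 - (1)·2.000 - (-3)·-2.000) / (8) = -0.250
  γ = (12 - (3)·2.000 - (3)·2.000) / (7) = 0.000
Iteration 2:
  α = (-3 - (4)·-0.250 - (-3)·0.000) / (8) = -0.250
  β = (6 - (1)·-2.125 - (-3)·0.000) / (8) = 1.016
  γ = (12 - (3)·-2.125 - (3)·-0.250) / (7) = 2.732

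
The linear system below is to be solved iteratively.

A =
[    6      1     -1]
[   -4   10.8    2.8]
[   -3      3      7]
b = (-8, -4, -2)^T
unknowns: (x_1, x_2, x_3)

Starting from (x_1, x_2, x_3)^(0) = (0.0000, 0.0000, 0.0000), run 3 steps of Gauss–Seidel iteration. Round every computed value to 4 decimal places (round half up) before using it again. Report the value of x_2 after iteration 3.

Iteration 1:
  x_1 = (-8 - (1)·0.0000 - (-1)·0.0000) / (6) = -1.3333
  x_2 = (-4 - (-4)·-1.3333 - (2.8)·0.0000) / (10.8) = -0.8642
  x_3 = (-2 - (-3)·-1.3333 - (3)·-0.8642) / (7) = -0.4868
Iteration 2:
  x_1 = (-8 - (1)·-0.8642 - (-1)·-0.4868) / (6) = -1.2704
  x_2 = (-4 - (-4)·-1.2704 - (2.8)·-0.4868) / (10.8) = -0.7147
  x_3 = (-2 - (-3)·-1.2704 - (3)·-0.7147) / (7) = -0.5239
Iteration 3:
  x_1 = (-8 - (1)·-0.7147 - (-1)·-0.5239) / (6) = -1.3015
  x_2 = (-4 - (-4)·-1.3015 - (2.8)·-0.5239) / (10.8) = -0.7166
  x_3 = (-2 - (-3)·-1.3015 - (3)·-0.7166) / (7) = -0.5364

-0.7166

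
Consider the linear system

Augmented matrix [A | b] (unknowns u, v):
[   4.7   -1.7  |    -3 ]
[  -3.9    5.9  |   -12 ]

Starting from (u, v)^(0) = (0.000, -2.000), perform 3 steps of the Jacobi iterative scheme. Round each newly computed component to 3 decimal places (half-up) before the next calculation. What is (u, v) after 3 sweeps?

(-1.700, -2.942)

Iteration 1:
  u = (-3 - (-1.7)·-2.000) / (4.7) = -1.362
  v = (-12 - (-3.9)·0.000) / (5.9) = -2.034
Iteration 2:
  u = (-3 - (-1.7)·-2.034) / (4.7) = -1.374
  v = (-12 - (-3.9)·-1.362) / (5.9) = -2.934
Iteration 3:
  u = (-3 - (-1.7)·-2.934) / (4.7) = -1.700
  v = (-12 - (-3.9)·-1.374) / (5.9) = -2.942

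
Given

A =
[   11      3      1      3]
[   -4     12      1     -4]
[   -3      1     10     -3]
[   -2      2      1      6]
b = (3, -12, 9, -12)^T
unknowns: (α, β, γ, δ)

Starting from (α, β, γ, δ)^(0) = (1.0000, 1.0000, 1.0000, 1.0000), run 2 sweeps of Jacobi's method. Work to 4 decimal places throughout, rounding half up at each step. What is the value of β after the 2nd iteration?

Iteration 1:
  α = (3 - (3)·1.0000 - (1)·1.0000 - (3)·1.0000) / (11) = -0.3636
  β = (-12 - (-4)·1.0000 - (1)·1.0000 - (-4)·1.0000) / (12) = -0.4167
  γ = (9 - (-3)·1.0000 - (1)·1.0000 - (-3)·1.0000) / (10) = 1.4000
  δ = (-12 - (-2)·1.0000 - (2)·1.0000 - (1)·1.0000) / (6) = -2.1667
Iteration 2:
  α = (3 - (3)·-0.4167 - (1)·1.4000 - (3)·-2.1667) / (11) = 0.8500
  β = (-12 - (-4)·-0.3636 - (1)·1.4000 - (-4)·-2.1667) / (12) = -1.9601
  γ = (9 - (-3)·-0.3636 - (1)·-0.4167 - (-3)·-2.1667) / (10) = 0.1826
  δ = (-12 - (-2)·-0.3636 - (2)·-0.4167 - (1)·1.4000) / (6) = -2.2156

-1.9601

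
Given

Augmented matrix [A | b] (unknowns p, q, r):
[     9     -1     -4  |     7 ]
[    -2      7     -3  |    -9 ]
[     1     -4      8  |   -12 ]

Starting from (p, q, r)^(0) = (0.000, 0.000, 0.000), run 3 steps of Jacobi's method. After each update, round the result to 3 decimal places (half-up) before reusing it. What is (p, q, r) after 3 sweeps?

(-0.407, -2.255, -2.349)

Iteration 1:
  p = (7 - (-1)·0.000 - (-4)·0.000) / (9) = 0.778
  q = (-9 - (-2)·0.000 - (-3)·0.000) / (7) = -1.286
  r = (-12 - (1)·0.000 - (-4)·0.000) / (8) = -1.500
Iteration 2:
  p = (7 - (-1)·-1.286 - (-4)·-1.500) / (9) = -0.032
  q = (-9 - (-2)·0.778 - (-3)·-1.500) / (7) = -1.706
  r = (-12 - (1)·0.778 - (-4)·-1.286) / (8) = -2.240
Iteration 3:
  p = (7 - (-1)·-1.706 - (-4)·-2.240) / (9) = -0.407
  q = (-9 - (-2)·-0.032 - (-3)·-2.240) / (7) = -2.255
  r = (-12 - (1)·-0.032 - (-4)·-1.706) / (8) = -2.349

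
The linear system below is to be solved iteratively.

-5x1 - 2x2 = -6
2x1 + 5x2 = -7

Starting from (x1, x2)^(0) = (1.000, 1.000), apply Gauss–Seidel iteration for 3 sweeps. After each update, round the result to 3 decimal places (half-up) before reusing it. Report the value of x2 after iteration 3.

-2.225

Iteration 1:
  x1 = (-6 - (-2)·1.000) / (-5) = 0.800
  x2 = (-7 - (2)·0.800) / (5) = -1.720
Iteration 2:
  x1 = (-6 - (-2)·-1.720) / (-5) = 1.888
  x2 = (-7 - (2)·1.888) / (5) = -2.155
Iteration 3:
  x1 = (-6 - (-2)·-2.155) / (-5) = 2.062
  x2 = (-7 - (2)·2.062) / (5) = -2.225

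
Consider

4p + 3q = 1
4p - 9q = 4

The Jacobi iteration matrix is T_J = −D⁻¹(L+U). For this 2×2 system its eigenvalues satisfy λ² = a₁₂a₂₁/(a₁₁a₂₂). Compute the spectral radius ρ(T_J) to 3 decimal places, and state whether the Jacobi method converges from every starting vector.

0.577

a₁₂a₂₁/(a₁₁a₂₂) = (3)·(4) / ((4)·(-9)) = -0.333333
ρ = √|-0.333333| = √0.333333 = 0.577
ρ < 1, so Jacobi converges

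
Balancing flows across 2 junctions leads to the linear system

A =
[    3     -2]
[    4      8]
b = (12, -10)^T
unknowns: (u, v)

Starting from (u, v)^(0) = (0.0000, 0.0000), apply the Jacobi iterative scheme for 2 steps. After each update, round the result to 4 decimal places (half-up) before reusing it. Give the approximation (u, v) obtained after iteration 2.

(3.1667, -3.2500)

Iteration 1:
  u = (12 - (-2)·0.0000) / (3) = 4.0000
  v = (-10 - (4)·0.0000) / (8) = -1.2500
Iteration 2:
  u = (12 - (-2)·-1.2500) / (3) = 3.1667
  v = (-10 - (4)·4.0000) / (8) = -3.2500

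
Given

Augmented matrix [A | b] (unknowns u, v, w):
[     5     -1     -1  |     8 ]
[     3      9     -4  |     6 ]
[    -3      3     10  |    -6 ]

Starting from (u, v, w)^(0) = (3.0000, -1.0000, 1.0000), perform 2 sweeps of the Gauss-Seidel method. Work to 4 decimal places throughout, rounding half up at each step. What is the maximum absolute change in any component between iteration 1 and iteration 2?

0.5938

Iteration 1:
  u = (8 - (-1)·-1.0000 - (-1)·1.0000) / (5) = 1.6000
  v = (6 - (3)·1.6000 - (-4)·1.0000) / (9) = 0.5778
  w = (-6 - (-3)·1.6000 - (3)·0.5778) / (10) = -0.2933
Iteration 2:
  u = (8 - (-1)·0.5778 - (-1)·-0.2933) / (5) = 1.6569
  v = (6 - (3)·1.6569 - (-4)·-0.2933) / (9) = -0.0160
  w = (-6 - (-3)·1.6569 - (3)·-0.0160) / (10) = -0.0981
Change: (0.0569, -0.5938, 0.1952) → max |·| = 0.5938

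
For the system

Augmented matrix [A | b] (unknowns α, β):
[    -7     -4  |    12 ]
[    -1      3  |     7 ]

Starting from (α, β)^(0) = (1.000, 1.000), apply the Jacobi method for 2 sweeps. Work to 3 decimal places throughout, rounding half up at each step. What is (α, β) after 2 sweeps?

Iteration 1:
  α = (12 - (-4)·1.000) / (-7) = -2.286
  β = (7 - (-1)·1.000) / (3) = 2.667
Iteration 2:
  α = (12 - (-4)·2.667) / (-7) = -3.238
  β = (7 - (-1)·-2.286) / (3) = 1.571

(-3.238, 1.571)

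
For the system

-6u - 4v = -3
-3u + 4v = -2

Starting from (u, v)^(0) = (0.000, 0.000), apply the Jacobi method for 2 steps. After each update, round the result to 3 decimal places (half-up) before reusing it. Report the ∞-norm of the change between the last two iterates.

0.375

Iteration 1:
  u = (-3 - (-4)·0.000) / (-6) = 0.500
  v = (-2 - (-3)·0.000) / (4) = -0.500
Iteration 2:
  u = (-3 - (-4)·-0.500) / (-6) = 0.833
  v = (-2 - (-3)·0.500) / (4) = -0.125
Change: (0.333, 0.375) → max |·| = 0.375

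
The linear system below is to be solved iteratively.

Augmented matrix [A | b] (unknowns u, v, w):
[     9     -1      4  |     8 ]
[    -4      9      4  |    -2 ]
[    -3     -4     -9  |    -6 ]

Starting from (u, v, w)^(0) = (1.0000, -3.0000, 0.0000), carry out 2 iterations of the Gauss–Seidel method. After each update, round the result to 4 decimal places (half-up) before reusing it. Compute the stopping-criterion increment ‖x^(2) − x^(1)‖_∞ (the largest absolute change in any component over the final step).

0.1527

Iteration 1:
  u = (8 - (-1)·-3.0000 - (4)·0.0000) / (9) = 0.5556
  v = (-2 - (-4)·0.5556 - (4)·0.0000) / (9) = 0.0247
  w = (-6 - (-3)·0.5556 - (-4)·0.0247) / (-9) = 0.4705
Iteration 2:
  u = (8 - (-1)·0.0247 - (4)·0.4705) / (9) = 0.6825
  v = (-2 - (-4)·0.6825 - (4)·0.4705) / (9) = -0.1280
  w = (-6 - (-3)·0.6825 - (-4)·-0.1280) / (-9) = 0.4961
Change: (0.1269, -0.1527, 0.0256) → max |·| = 0.1527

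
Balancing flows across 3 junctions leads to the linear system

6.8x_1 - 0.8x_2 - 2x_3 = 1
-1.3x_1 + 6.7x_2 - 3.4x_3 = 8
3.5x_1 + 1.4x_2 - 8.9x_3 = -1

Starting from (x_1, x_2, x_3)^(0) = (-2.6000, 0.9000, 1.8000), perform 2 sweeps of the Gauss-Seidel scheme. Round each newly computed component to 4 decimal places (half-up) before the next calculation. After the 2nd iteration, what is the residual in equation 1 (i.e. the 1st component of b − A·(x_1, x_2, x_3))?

Iteration 1:
  x_1 = (1 - (-0.8)·0.9000 - (-2)·1.8000) / (6.8) = 0.7824
  x_2 = (8 - (-1.3)·0.7824 - (-3.4)·1.8000) / (6.7) = 2.2593
  x_3 = (-1 - (3.5)·0.7824 - (1.4)·2.2593) / (-8.9) = 0.7754
Iteration 2:
  x_1 = (1 - (-0.8)·2.2593 - (-2)·0.7754) / (6.8) = 0.6409
  x_2 = (8 - (-1.3)·0.6409 - (-3.4)·0.7754) / (6.7) = 1.7119
  x_3 = (-1 - (3.5)·0.6409 - (1.4)·1.7119) / (-8.9) = 0.6337
Residual b − A·x = (-0.7212, -0.4820, 0.0001)

-0.7212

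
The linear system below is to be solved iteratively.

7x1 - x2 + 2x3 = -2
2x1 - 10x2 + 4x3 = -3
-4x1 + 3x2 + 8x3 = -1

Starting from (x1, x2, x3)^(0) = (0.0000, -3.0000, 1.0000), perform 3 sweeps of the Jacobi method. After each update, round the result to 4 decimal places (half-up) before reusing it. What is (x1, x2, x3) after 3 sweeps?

(0.0393, -0.1493, -0.5482)

Iteration 1:
  x1 = (-2 - (-1)·-3.0000 - (2)·1.0000) / (7) = -1.0000
  x2 = (-3 - (2)·0.0000 - (4)·1.0000) / (-10) = 0.7000
  x3 = (-1 - (-4)·0.0000 - (3)·-3.0000) / (8) = 1.0000
Iteration 2:
  x1 = (-2 - (-1)·0.7000 - (2)·1.0000) / (7) = -0.4714
  x2 = (-3 - (2)·-1.0000 - (4)·1.0000) / (-10) = 0.5000
  x3 = (-1 - (-4)·-1.0000 - (3)·0.7000) / (8) = -0.8875
Iteration 3:
  x1 = (-2 - (-1)·0.5000 - (2)·-0.8875) / (7) = 0.0393
  x2 = (-3 - (2)·-0.4714 - (4)·-0.8875) / (-10) = -0.1493
  x3 = (-1 - (-4)·-0.4714 - (3)·0.5000) / (8) = -0.5482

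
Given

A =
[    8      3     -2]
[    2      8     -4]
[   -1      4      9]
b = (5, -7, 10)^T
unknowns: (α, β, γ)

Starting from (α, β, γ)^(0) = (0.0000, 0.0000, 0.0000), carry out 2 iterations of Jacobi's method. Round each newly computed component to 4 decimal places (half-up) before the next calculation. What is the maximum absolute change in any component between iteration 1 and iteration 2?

0.6059

Iteration 1:
  α = (5 - (3)·0.0000 - (-2)·0.0000) / (8) = 0.6250
  β = (-7 - (2)·0.0000 - (-4)·0.0000) / (8) = -0.8750
  γ = (10 - (-1)·0.0000 - (4)·0.0000) / (9) = 1.1111
Iteration 2:
  α = (5 - (3)·-0.8750 - (-2)·1.1111) / (8) = 1.2309
  β = (-7 - (2)·0.6250 - (-4)·1.1111) / (8) = -0.4757
  γ = (10 - (-1)·0.6250 - (4)·-0.8750) / (9) = 1.5694
Change: (0.6059, 0.3993, 0.4583) → max |·| = 0.6059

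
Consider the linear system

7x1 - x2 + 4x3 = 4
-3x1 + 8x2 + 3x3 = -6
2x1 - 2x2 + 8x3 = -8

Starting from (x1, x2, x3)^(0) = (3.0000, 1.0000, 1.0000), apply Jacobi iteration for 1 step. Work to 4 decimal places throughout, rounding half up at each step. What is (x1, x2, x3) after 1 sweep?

(0.1429, 0.0000, -1.5000)

Iteration 1:
  x1 = (4 - (-1)·1.0000 - (4)·1.0000) / (7) = 0.1429
  x2 = (-6 - (-3)·3.0000 - (3)·1.0000) / (8) = 0.0000
  x3 = (-8 - (2)·3.0000 - (-2)·1.0000) / (8) = -1.5000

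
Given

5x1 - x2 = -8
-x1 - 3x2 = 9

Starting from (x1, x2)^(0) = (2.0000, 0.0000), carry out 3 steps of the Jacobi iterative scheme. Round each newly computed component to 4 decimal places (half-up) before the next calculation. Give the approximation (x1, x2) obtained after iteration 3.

(-2.0933, -2.2222)

Iteration 1:
  x1 = (-8 - (-1)·0.0000) / (5) = -1.6000
  x2 = (9 - (-1)·2.0000) / (-3) = -3.6667
Iteration 2:
  x1 = (-8 - (-1)·-3.6667) / (5) = -2.3333
  x2 = (9 - (-1)·-1.6000) / (-3) = -2.4667
Iteration 3:
  x1 = (-8 - (-1)·-2.4667) / (5) = -2.0933
  x2 = (9 - (-1)·-2.3333) / (-3) = -2.2222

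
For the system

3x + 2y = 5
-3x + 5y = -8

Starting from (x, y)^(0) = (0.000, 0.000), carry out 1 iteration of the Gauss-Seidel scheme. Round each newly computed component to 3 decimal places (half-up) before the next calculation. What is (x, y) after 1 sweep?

(1.667, -0.600)

Iteration 1:
  x = (5 - (2)·0.000) / (3) = 1.667
  y = (-8 - (-3)·1.667) / (5) = -0.600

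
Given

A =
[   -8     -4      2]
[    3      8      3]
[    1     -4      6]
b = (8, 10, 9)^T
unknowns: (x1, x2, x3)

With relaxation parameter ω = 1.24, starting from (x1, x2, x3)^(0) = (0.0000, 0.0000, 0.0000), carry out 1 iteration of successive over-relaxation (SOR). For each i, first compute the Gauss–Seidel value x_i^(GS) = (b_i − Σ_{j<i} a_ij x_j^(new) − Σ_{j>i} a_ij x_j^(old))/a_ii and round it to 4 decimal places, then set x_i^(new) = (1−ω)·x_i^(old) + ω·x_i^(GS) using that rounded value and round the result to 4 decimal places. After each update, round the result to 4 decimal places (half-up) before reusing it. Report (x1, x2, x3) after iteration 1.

(-1.2400, 2.1266, 3.8743)

Iteration 1:
  x1: GS value = (8 - (-4)·0.0000 - (2)·0.0000) / (-8) = -1.0000;  x1 ← (1−ω)·0.0000 + ω·-1.0000 = -1.2400
  x2: GS value = (10 - (3)·-1.2400 - (3)·0.0000) / (8) = 1.7150;  x2 ← (1−ω)·0.0000 + ω·1.7150 = 2.1266
  x3: GS value = (9 - (1)·-1.2400 - (-4)·2.1266) / (6) = 3.1244;  x3 ← (1−ω)·0.0000 + ω·3.1244 = 3.8743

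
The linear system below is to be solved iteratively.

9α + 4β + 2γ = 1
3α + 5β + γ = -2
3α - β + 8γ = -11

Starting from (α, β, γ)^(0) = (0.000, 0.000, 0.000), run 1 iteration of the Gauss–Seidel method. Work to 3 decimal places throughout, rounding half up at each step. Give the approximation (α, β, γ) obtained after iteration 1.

(0.111, -0.467, -1.475)

Iteration 1:
  α = (1 - (4)·0.000 - (2)·0.000) / (9) = 0.111
  β = (-2 - (3)·0.111 - (1)·0.000) / (5) = -0.467
  γ = (-11 - (3)·0.111 - (-1)·-0.467) / (8) = -1.475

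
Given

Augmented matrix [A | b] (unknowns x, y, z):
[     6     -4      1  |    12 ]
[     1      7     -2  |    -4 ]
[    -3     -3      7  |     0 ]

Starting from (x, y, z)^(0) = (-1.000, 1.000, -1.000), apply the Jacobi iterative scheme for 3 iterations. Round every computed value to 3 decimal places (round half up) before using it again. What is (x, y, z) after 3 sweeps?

(1.198, -0.530, 0.235)

Iteration 1:
  x = (12 - (-4)·1.000 - (1)·-1.000) / (6) = 2.833
  y = (-4 - (1)·-1.000 - (-2)·-1.000) / (7) = -0.714
  z = (0 - (-3)·-1.000 - (-3)·1.000) / (7) = 0.000
Iteration 2:
  x = (12 - (-4)·-0.714 - (1)·0.000) / (6) = 1.524
  y = (-4 - (1)·2.833 - (-2)·0.000) / (7) = -0.976
  z = (0 - (-3)·2.833 - (-3)·-0.714) / (7) = 0.908
Iteration 3:
  x = (12 - (-4)·-0.976 - (1)·0.908) / (6) = 1.198
  y = (-4 - (1)·1.524 - (-2)·0.908) / (7) = -0.530
  z = (0 - (-3)·1.524 - (-3)·-0.976) / (7) = 0.235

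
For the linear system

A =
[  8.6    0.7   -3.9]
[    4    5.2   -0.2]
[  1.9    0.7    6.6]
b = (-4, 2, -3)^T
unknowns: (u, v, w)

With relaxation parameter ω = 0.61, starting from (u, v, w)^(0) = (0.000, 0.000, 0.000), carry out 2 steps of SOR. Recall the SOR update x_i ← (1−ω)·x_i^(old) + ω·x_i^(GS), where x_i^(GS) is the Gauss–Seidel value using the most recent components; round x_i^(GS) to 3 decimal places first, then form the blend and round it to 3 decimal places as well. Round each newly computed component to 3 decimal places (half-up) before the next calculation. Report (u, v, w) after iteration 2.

(-0.482, 0.599, -0.329)

Iteration 1:
  u: GS value = (-4 - (0.7)·0.000 - (-3.9)·0.000) / (8.6) = -0.465;  u ← (1−ω)·0.000 + ω·-0.465 = -0.284
  v: GS value = (2 - (4)·-0.284 - (-0.2)·0.000) / (5.2) = 0.603;  v ← (1−ω)·0.000 + ω·0.603 = 0.368
  w: GS value = (-3 - (1.9)·-0.284 - (0.7)·0.368) / (6.6) = -0.412;  w ← (1−ω)·0.000 + ω·-0.412 = -0.251
Iteration 2:
  u: GS value = (-4 - (0.7)·0.368 - (-3.9)·-0.251) / (8.6) = -0.609;  u ← (1−ω)·-0.284 + ω·-0.609 = -0.482
  v: GS value = (2 - (4)·-0.482 - (-0.2)·-0.251) / (5.2) = 0.746;  v ← (1−ω)·0.368 + ω·0.746 = 0.599
  w: GS value = (-3 - (1.9)·-0.482 - (0.7)·0.599) / (6.6) = -0.379;  w ← (1−ω)·-0.251 + ω·-0.379 = -0.329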